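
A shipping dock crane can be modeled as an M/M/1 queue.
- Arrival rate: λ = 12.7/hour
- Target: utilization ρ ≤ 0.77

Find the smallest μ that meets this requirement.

ρ = λ/μ, so μ = λ/ρ
μ ≥ 12.7/0.77 = 16.4935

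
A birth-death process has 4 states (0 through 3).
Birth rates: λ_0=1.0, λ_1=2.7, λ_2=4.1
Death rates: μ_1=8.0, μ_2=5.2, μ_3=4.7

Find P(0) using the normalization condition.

Ratios P(n)/P(0) = (λ₀···λₙ₋₁)/(μ₁···μₙ):
P(1)/P(0) = (1.0)/(8.0) = 0.1250
P(2)/P(0) = (1.0×2.7)/(8.0×5.2) = 0.06490
P(3)/P(0) = (1.0×2.7×4.1)/(8.0×5.2×4.7) = 0.05662

Normalization: ∑ P(n) = 1
P(0) × (1.0000 + 0.1250 + 0.06490 + 0.05662) = 1
P(0) × 1.2465 = 1
P(0) = 1/1.2465 = 0.8022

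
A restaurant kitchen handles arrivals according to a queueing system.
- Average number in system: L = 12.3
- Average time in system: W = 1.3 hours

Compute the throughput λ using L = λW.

Little's Law: L = λW, so λ = L/W
λ = 12.3/1.3 = 9.4615 orders/hour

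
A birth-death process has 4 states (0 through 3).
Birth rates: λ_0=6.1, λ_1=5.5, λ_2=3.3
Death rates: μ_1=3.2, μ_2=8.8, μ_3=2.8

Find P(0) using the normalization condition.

Ratios P(n)/P(0) = (λ₀···λₙ₋₁)/(μ₁···μₙ):
P(1)/P(0) = (6.1)/(3.2) = 1.9062
P(2)/P(0) = (6.1×5.5)/(3.2×8.8) = 1.1914
P(3)/P(0) = (6.1×5.5×3.3)/(3.2×8.8×2.8) = 1.4042

Normalization: ∑ P(n) = 1
P(0) × (1.0000 + 1.9062 + 1.1914 + 1.4042) = 1
P(0) × 5.5018 = 1
P(0) = 1/5.5018 = 0.1818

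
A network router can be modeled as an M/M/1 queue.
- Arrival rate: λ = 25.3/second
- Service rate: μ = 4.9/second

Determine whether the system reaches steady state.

Stability requires ρ = λ/(cμ) < 1
ρ = 25.3/(1 × 4.9) = 25.3/4.90 = 5.1633
Since 5.1633 ≥ 1, the system is UNSTABLE.
Queue grows without bound. Need μ > λ = 25.3.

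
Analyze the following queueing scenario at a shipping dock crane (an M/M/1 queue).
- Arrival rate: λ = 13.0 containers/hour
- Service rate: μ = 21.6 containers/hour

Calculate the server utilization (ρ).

Server utilization: ρ = λ/μ
ρ = 13.0/21.6 = 0.6019
The server is busy 60.19% of the time.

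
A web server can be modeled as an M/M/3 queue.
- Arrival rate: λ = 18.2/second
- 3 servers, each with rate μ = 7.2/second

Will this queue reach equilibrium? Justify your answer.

Stability requires ρ = λ/(cμ) < 1
ρ = 18.2/(3 × 7.2) = 18.2/21.60 = 0.8426
Since 0.8426 < 1, the system is STABLE.
The servers are busy 84.26% of the time.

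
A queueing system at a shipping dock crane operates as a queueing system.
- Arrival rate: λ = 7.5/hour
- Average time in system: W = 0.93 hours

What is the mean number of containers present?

Little's Law: L = λW
L = 7.5 × 0.93 = 6.9750 containers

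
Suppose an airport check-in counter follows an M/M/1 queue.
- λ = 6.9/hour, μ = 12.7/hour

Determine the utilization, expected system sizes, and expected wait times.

Step 1: ρ = λ/μ = 6.9/12.7 = 0.5433
Step 2: L = λ/(μ-λ) = 6.9/5.80 = 1.1897
Step 3: Lq = λ²/(μ(μ-λ)) = 47.61/(12.7×5.80) = 0.6463
Step 4: W = 1/(μ-λ) = 1/5.80 = 0.172414
Step 5: Wq = λ/(μ(μ-λ)) = 6.9/(12.7×5.80) = 0.09367
Step 6: P(0) = 1-ρ = 0.4567
Verify: L = λW = 6.9×0.172414 = 1.1897 ✔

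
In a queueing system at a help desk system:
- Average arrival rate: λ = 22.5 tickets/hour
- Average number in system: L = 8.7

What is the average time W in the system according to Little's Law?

Little's Law: L = λW, so W = L/λ
W = 8.7/22.5 = 0.3867 hours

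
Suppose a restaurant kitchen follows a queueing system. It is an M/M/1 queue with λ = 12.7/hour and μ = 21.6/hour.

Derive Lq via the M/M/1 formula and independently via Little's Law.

Method 1 (direct): Lq = λ²/(μ(μ-λ)) = 161.29/(21.6 × 8.90) = 0.8390

Method 2 (Little's Law):
W = 1/(μ-λ) = 1/8.90 = 0.11236
Wq = W - 1/μ = 0.11236 - 0.046296 = 0.06606
Lq = λWq = 12.7 × 0.06606 = 0.8390 ✔ (matches Method 1)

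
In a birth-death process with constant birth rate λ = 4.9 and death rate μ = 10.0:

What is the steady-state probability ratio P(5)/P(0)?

For constant rates: P(n)/P(0) = (λ/μ)^n
P(5)/P(0) = (4.9/10.0)^5 = 0.4900^5 = 0.02825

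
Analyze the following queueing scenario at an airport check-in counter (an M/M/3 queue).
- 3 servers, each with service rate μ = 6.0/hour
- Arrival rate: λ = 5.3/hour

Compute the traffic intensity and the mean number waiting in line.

Traffic intensity: ρ = λ/(cμ) = 5.3/(3×6.0) = 0.2944
Since ρ = 0.2944 < 1, system is stable.
Offered load a = λ/μ = cρ = 5.3/6.0 = 0.8833
P₀ = [ Σₙ₌₀^2 aⁿ/n! + a^3/(3!(1-ρ)) ]⁻¹
Σ = a^0/0! + a^1/1! + a^2/2! = 1.0000 + 0.88333 + 0.39014 = 2.2735
a^3/(3!(1-ρ)) = 0.6892/(6 × 0.7056) = 0.1628
P₀ = 1/(2.2735 + 0.1628) = 0.4105
Lq = P₀·a^3·ρ / (3!(1-ρ)²) = 0.4105 × 0.6892 × 0.2944 / (6 × 0.4978) = 0.02789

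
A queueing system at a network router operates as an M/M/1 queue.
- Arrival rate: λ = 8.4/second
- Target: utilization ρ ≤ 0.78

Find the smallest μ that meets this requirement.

ρ = λ/μ, so μ = λ/ρ
μ ≥ 8.4/0.78 = 10.7692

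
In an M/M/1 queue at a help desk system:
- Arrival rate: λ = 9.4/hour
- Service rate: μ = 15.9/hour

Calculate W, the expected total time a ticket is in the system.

First, compute utilization: ρ = λ/μ = 9.4/15.9 = 0.5912
For M/M/1: W = 1/(μ-λ)
W = 1/(15.9-9.4) = 1/6.50
W = 0.1538 hours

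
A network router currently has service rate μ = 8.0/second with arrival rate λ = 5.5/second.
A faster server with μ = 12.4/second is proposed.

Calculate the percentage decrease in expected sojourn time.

System 1: ρ₁ = 5.5/8.0 = 0.6875, W₁ = 1/(8.0-5.5) = 0.4000
System 2: ρ₂ = 5.5/12.4 = 0.4435, W₂ = 1/(12.4-5.5) = 0.1449
Improvement: (W₁-W₂)/W₁ = (0.4000-0.1449)/0.4000 = 63.77%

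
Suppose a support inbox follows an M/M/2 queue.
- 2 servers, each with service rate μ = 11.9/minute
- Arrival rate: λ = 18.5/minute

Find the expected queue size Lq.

Traffic intensity: ρ = λ/(cμ) = 18.5/(2×11.9) = 0.7773
Since ρ = 0.7773 < 1, system is stable.
Offered load a = λ/μ = cρ = 18.5/11.9 = 1.5546
P₀ = [ Σₙ₌₀^1 aⁿ/n! + a^2/(2!(1-ρ)) ]⁻¹
Σ = a^0/0! + a^1/1! = 1.0000 + 1.5546 = 2.5546
a^2/(2!(1-ρ)) = 2.41685/(2 × 0.222689) = 5.4265
P₀ = 1/(2.5546 + 5.4265) = 0.1253
Lq = P₀·a^2·ρ / (2!(1-ρ)²) = 0.1253 × 2.4168 × 0.7773 / (2 × 0.04959) = 2.3733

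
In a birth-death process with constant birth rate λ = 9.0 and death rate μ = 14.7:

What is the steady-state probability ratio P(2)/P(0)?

For constant rates: P(n)/P(0) = (λ/μ)^n
P(2)/P(0) = (9.0/14.7)^2 = 0.6122^2 = 0.3748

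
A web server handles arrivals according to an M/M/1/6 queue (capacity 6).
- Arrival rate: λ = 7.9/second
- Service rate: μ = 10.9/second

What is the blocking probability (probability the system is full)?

ρ = λ/μ = 7.9/10.9 = 0.724771
P₀ = (1-ρ)/(1-ρ^(K+1)) = (1-0.724771)/(1-0.724771^7) = 0.2752/0.8949 = 0.3075
P_K = P₀×ρ^K = 0.30754 × 0.724771^6 = 0.30754 × 0.14495 = 0.04458
Blocking probability = 4.46%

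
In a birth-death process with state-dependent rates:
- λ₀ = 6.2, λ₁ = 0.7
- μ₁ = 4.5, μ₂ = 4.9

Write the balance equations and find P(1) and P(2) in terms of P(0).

Balance equations:
State 0: λ₀P₀ = μ₁P₁ → P₁ = (λ₀/μ₁)P₀ = (6.2/4.5)P₀ = 1.3778P₀
State 1: P₂ = (λ₀λ₁)/(μ₁μ₂)P₀ = (6.2×0.7)/(4.5×4.9)P₀ = 0.1968P₀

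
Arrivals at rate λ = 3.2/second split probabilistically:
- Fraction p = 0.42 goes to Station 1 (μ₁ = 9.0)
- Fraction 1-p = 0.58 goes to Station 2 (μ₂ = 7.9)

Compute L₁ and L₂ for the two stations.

Effective rates: λ₁ = 3.2×0.42 = 1.344, λ₂ = 3.2×0.58 = 1.856
Station 1: ρ₁ = 1.344/9.0 = 0.1493, L₁ = ρ₁/(1-ρ₁) = 0.1493/(1-0.1493) = 0.1755
Station 2: ρ₂ = 1.856/7.9 = 0.23494, L₂ = ρ₂/(1-ρ₂) = 0.23494/(1-0.23494) = 0.3071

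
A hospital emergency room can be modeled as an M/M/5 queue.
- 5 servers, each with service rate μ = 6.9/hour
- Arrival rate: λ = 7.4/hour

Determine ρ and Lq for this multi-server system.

Traffic intensity: ρ = λ/(cμ) = 7.4/(5×6.9) = 0.2145
Since ρ = 0.2145 < 1, system is stable.
Offered load a = λ/μ = cρ = 7.4/6.9 = 1.0725
P₀ = [ Σₙ₌₀^4 aⁿ/n! + a^5/(5!(1-ρ)) ]⁻¹
Σ = a^0/0! + a^1/1! + a^2/2! + a^3/3! + a^4/4! = 1.0000 + 1.0725 + 0.5751 + 0.2056 + 0.05512 = 2.9083
a^5/(5!(1-ρ)) = 1.4188/(120 × 0.7855) = 0.01505
P₀ = 1/(2.9083 + 0.01505) = 0.3421
Lq = P₀·a^5·ρ / (5!(1-ρ)²) = 0.3421 × 1.4188 × 0.2145 / (120 × 0.6170) = 0.001406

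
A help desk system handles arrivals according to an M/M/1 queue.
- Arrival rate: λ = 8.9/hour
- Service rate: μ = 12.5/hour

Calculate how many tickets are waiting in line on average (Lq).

ρ = λ/μ = 8.9/12.5 = 0.7120
For M/M/1: Lq = λ²/(μ(μ-λ))
Lq = 79.21/(12.5 × 3.60)
Lq = 1.7602 tickets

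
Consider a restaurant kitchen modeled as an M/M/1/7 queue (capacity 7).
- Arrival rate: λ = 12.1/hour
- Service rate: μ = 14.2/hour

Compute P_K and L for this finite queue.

ρ = λ/μ = 12.1/14.2 = 0.8521
P₀ = (1-ρ)/(1-ρ^(K+1)) = (1-0.8521)/(1-0.8521^8) = 0.1479/0.7221 = 0.2048
P_K = P₀×ρ^K = 0.2048 × 0.8521^7 = 0.2048 × 0.3262 = 0.06681
Blocking probability P_7 = 0.06681 (6.68%)
L = ρ[1 - (K+1)ρ^K + Kρ^(K+1)] / [(1-ρ)(1-ρ^(K+1))]
L = 0.8521 × (1 - 8×0.32616 + 7×0.27792) / ((1 - 0.8521) × (1 - 0.27792)) = 2.6822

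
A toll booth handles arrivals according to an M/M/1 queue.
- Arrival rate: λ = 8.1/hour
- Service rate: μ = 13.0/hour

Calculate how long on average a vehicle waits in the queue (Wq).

First, compute utilization: ρ = λ/μ = 8.1/13.0 = 0.6231
For M/M/1: Wq = λ/(μ(μ-λ))
Wq = 8.1/(13.0 × (13.0-8.1))
Wq = 8.1/(13.0 × 4.90)
Wq = 0.1272 hours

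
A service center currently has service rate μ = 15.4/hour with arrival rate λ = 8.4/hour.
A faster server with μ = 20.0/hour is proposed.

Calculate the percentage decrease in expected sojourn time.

System 1: ρ₁ = 8.4/15.4 = 0.5455, W₁ = 1/(15.4-8.4) = 0.14286
System 2: ρ₂ = 8.4/20.0 = 0.4200, W₂ = 1/(20.0-8.4) = 0.086207
Improvement: (W₁-W₂)/W₁ = (0.14286-0.086207)/0.14286 = 39.66%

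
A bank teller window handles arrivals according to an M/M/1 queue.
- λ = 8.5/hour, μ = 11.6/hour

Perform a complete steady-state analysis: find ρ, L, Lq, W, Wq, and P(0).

Step 1: ρ = λ/μ = 8.5/11.6 = 0.7328
Step 2: L = λ/(μ-λ) = 8.5/3.10 = 2.7419
Step 3: Lq = λ²/(μ(μ-λ)) = 72.25/(11.6×3.10) = 2.0092
Step 4: W = 1/(μ-λ) = 1/3.10 = 0.32258
Step 5: Wq = λ/(μ(μ-λ)) = 8.5/(11.6×3.10) = 0.2364
Step 6: P(0) = 1-ρ = 0.2672
Verify: L = λW = 8.5×0.32258 = 2.7419 ✔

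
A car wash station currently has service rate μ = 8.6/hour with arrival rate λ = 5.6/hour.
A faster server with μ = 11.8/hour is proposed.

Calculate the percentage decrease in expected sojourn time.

System 1: ρ₁ = 5.6/8.6 = 0.6512, W₁ = 1/(8.6-5.6) = 0.3333
System 2: ρ₂ = 5.6/11.8 = 0.4746, W₂ = 1/(11.8-5.6) = 0.1613
Improvement: (W₁-W₂)/W₁ = (0.3333-0.1613)/0.3333 = 51.61%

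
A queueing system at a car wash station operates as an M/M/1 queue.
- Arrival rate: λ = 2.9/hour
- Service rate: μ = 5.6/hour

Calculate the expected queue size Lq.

ρ = λ/μ = 2.9/5.6 = 0.5179
For M/M/1: Lq = λ²/(μ(μ-λ))
Lq = 8.41/(5.6 × 2.70)
Lq = 0.5562 cars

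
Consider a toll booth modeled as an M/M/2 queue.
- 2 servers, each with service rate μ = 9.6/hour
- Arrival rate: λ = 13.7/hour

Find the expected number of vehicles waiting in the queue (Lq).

Traffic intensity: ρ = λ/(cμ) = 13.7/(2×9.6) = 0.7135
Since ρ = 0.7135 < 1, system is stable.
Offered load a = λ/μ = cρ = 13.7/9.6 = 1.4271
P₀ = [ Σₙ₌₀^1 aⁿ/n! + a^2/(2!(1-ρ)) ]⁻¹
Σ = a^0/0! + a^1/1! = 1.0000 + 1.4271 = 2.4271
a^2/(2!(1-ρ)) = 2.03657/(2 × 0.286458) = 3.5547
P₀ = 1/(2.4271 + 3.5547) = 0.1672
Lq = P₀·a^2·ρ / (2!(1-ρ)²) = 0.16717 × 2.0366 × 0.71354 / (2 × 0.082058) = 1.4802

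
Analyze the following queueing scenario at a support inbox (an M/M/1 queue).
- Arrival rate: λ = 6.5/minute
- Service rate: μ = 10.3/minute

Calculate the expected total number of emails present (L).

ρ = λ/μ = 6.5/10.3 = 0.6311
For M/M/1: L = λ/(μ-λ)
L = 6.5/(10.3-6.5) = 6.5/3.80
L = 1.7105 emails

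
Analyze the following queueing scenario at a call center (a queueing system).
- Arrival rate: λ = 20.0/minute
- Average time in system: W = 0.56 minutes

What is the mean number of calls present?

Little's Law: L = λW
L = 20.0 × 0.56 = 11.2000 calls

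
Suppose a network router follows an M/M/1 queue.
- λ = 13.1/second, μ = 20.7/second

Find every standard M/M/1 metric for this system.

Step 1: ρ = λ/μ = 13.1/20.7 = 0.6329
Step 2: L = λ/(μ-λ) = 13.1/7.60 = 1.7237
Step 3: Lq = λ²/(μ(μ-λ)) = 171.61/(20.7×7.60) = 1.0908
Step 4: W = 1/(μ-λ) = 1/7.60 = 0.13158
Step 5: Wq = λ/(μ(μ-λ)) = 13.1/(20.7×7.60) = 0.08327
Step 6: P(0) = 1-ρ = 0.3671
Verify: L = λW = 13.1×0.13158 = 1.7237 ✔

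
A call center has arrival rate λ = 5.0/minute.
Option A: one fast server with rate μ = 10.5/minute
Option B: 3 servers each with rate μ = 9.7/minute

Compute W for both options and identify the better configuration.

Option A: single server μ = 10.5 (M/M/1)
  ρ_A = 5.0/10.5 = 0.4762
  W_A = 1/(μ-λ) = 1/(10.5-5.0) = 1/5.50 = 0.1818

Option B: 3 servers μ = 9.7 (M/M/3)
  ρ_B = λ/(cμ) = 5.0/(3×9.7) = 0.1718
  Offered load a = λ/μ = cρ = 5.0/9.7 = 0.5155
  P₀ = [ Σₙ₌₀^2 aⁿ/n! + a^3/(3!(1-ρ)) ]⁻¹
  Σ = a^0/0! + a^1/1! + a^2/2! = 1.0000 + 0.51546 + 0.13285 = 1.6483
  a^3/(3!(1-ρ)) = 0.13696/(6 × 0.82818) = 0.02756
  P₀ = 1/(1.6483 + 0.02756) = 0.5967
  Lq = P₀·a^3·ρ / (3!(1-ρ)²) = 0.59670 × 0.13696 × 0.17182 / (6 × 0.68588) = 0.003412
  Wq_B = Lq/λ = 0.003412/5.0 = 0.0006824
  W_B = Wq_B + 1/μ = 0.0006824 + 0.1031 = 0.1038

Since W_B = 0.1038 < W_A = 0.1818, Option B (multiple servers) has the shorter time in system.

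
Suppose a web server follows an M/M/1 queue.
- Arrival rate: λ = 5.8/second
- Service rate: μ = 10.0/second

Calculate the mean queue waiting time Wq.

First, compute utilization: ρ = λ/μ = 5.8/10.0 = 0.5800
For M/M/1: Wq = λ/(μ(μ-λ))
Wq = 5.8/(10.0 × (10.0-5.8))
Wq = 5.8/(10.0 × 4.20)
Wq = 0.1381 seconds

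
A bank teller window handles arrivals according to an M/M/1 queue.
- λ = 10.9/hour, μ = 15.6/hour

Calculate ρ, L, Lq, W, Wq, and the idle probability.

Step 1: ρ = λ/μ = 10.9/15.6 = 0.6987
Step 2: L = λ/(μ-λ) = 10.9/4.70 = 2.3191
Step 3: Lq = λ²/(μ(μ-λ)) = 118.81/(15.6×4.70) = 1.6204
Step 4: W = 1/(μ-λ) = 1/4.70 = 0.212766
Step 5: Wq = λ/(μ(μ-λ)) = 10.9/(15.6×4.70) = 0.1487
Step 6: P(0) = 1-ρ = 0.3013
Verify: L = λW = 10.9×0.212766 = 2.3191 ✔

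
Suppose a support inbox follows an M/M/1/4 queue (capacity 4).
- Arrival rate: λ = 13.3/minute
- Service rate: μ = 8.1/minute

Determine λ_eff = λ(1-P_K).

ρ = λ/μ = 13.3/8.1 = 1.64198
P₀ = (1-ρ)/(1-ρ^(K+1)) = (1-1.64198)/(1-1.64198^5) = -0.6420/-10.9355 = 0.05871
P_K = P₀×ρ^K = 0.058706 × 1.64198^4 = 0.058706 × 7.2689 = 0.4267
λ_eff = λ(1-P_K) = 13.3 × (1 - 0.42673) = 13.3 × 0.57327 = 7.6245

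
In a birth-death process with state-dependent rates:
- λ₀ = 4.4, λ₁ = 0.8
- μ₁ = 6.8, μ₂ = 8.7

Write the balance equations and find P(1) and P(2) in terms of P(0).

Balance equations:
State 0: λ₀P₀ = μ₁P₁ → P₁ = (λ₀/μ₁)P₀ = (4.4/6.8)P₀ = 0.6471P₀
State 1: P₂ = (λ₀λ₁)/(μ₁μ₂)P₀ = (4.4×0.8)/(6.8×8.7)P₀ = 0.05950P₀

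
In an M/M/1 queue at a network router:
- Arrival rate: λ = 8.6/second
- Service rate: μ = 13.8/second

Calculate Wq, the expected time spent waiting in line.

First, compute utilization: ρ = λ/μ = 8.6/13.8 = 0.6232
For M/M/1: Wq = λ/(μ(μ-λ))
Wq = 8.6/(13.8 × (13.8-8.6))
Wq = 8.6/(13.8 × 5.20)
Wq = 0.1198 seconds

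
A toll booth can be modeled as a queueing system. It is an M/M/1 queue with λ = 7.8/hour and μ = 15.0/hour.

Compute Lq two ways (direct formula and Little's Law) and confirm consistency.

Method 1 (direct): Lq = λ²/(μ(μ-λ)) = 60.84/(15.0 × 7.20) = 0.5633

Method 2 (Little's Law):
W = 1/(μ-λ) = 1/7.20 = 0.13889
Wq = W - 1/μ = 0.13889 - 0.066667 = 0.07222
Lq = λWq = 7.8 × 0.07222 = 0.5633 ✔ (matches Method 1)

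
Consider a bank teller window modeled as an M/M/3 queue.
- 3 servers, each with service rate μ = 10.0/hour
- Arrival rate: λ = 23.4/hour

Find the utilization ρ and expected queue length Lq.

Traffic intensity: ρ = λ/(cμ) = 23.4/(3×10.0) = 0.7800
Since ρ = 0.7800 < 1, system is stable.
Offered load a = λ/μ = cρ = 23.4/10.0 = 2.3400
P₀ = [ Σₙ₌₀^2 aⁿ/n! + a^3/(3!(1-ρ)) ]⁻¹
Σ = a^0/0! + a^1/1! + a^2/2! = 1.0000 + 2.3400 + 2.7378 = 6.0778
a^3/(3!(1-ρ)) = 12.8129/(6 × 0.2200) = 9.7067
P₀ = 1/(6.0778 + 9.7067) = 0.06335
Lq = P₀·a^3·ρ / (3!(1-ρ)²) = 0.063353 × 12.8129 × 0.78000 / (6 × 0.048400) = 2.1803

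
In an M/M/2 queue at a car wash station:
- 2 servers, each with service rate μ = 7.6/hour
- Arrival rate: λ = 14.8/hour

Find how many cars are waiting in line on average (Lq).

Traffic intensity: ρ = λ/(cμ) = 14.8/(2×7.6) = 0.9737
Since ρ = 0.9737 < 1, system is stable.
Offered load a = λ/μ = cρ = 14.8/7.6 = 1.9474
P₀ = [ Σₙ₌₀^1 aⁿ/n! + a^2/(2!(1-ρ)) ]⁻¹
Σ = a^0/0! + a^1/1! = 1.0000 + 1.9474 = 2.9474
a^2/(2!(1-ρ)) = 3.792244/(2 × 0.02631579) = 72.0526
P₀ = 1/(2.9474 + 72.0526) = 0.01333
Lq = P₀·a^2·ρ / (2!(1-ρ)²) = 0.01333333 × 3.792244 × 0.9736842 / (2 × 0.0006925208) = 35.5460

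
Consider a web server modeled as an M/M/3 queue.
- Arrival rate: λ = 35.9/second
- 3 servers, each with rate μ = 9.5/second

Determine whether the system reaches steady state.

Stability requires ρ = λ/(cμ) < 1
ρ = 35.9/(3 × 9.5) = 35.9/28.50 = 1.2596
Since 1.2596 ≥ 1, the system is UNSTABLE.
Need c > λ/μ = 35.9/9.5 = 3.78.
Minimum servers needed: c = 4.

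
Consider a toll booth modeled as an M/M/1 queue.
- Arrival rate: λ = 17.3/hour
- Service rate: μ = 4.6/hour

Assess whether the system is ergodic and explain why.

Stability requires ρ = λ/(cμ) < 1
ρ = 17.3/(1 × 4.6) = 17.3/4.60 = 3.7609
Since 3.7609 ≥ 1, the system is UNSTABLE.
Queue grows without bound. Need μ > λ = 17.3.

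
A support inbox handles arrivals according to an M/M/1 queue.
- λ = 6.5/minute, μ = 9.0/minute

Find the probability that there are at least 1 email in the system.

ρ = λ/μ = 6.5/9.0 = 0.7222
P(N ≥ n) = ρⁿ
P(N ≥ 1) = 0.7222^1
P(N ≥ 1) = 0.7222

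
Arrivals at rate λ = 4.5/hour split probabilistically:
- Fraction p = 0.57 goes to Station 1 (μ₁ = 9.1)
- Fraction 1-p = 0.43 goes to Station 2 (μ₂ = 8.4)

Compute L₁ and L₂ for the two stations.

Effective rates: λ₁ = 4.5×0.57 = 2.565, λ₂ = 4.5×0.43 = 1.935
Station 1: ρ₁ = 2.565/9.1 = 0.28187, L₁ = ρ₁/(1-ρ₁) = 0.28187/(1-0.28187) = 0.3925
Station 2: ρ₂ = 1.935/8.4 = 0.23036, L₂ = ρ₂/(1-ρ₂) = 0.23036/(1-0.23036) = 0.2993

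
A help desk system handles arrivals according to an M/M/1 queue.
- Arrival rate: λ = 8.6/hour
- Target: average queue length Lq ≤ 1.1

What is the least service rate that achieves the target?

For M/M/1: Lq = λ²/(μ(μ-λ))
Need Lq ≤ 1.1, i.e. μ(μ-λ) ≥ λ²/1.1
μ² - 8.6μ - 73.96/1.1 ≥ 0  →  μ² - 8.6μ - 67.236364 ≥ 0
Quadratic formula (positive root): μ = [λ + √(λ² + 4×67.236364)]/2
Discriminant: 73.96 + 4×67.236364 = 342.9055, √342.9055 = 18.51771
μ ≥ (8.6 + 18.51771)/2 = 13.5589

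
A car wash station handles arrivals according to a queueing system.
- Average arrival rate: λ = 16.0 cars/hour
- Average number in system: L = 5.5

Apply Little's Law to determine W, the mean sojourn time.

Little's Law: L = λW, so W = L/λ
W = 5.5/16.0 = 0.3438 hours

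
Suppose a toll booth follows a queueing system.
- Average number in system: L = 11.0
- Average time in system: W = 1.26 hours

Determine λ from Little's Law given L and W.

Little's Law: L = λW, so λ = L/W
λ = 11.0/1.26 = 8.7302 vehicles/hour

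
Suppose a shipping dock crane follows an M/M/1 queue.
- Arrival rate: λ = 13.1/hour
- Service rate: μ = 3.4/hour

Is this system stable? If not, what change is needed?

Stability requires ρ = λ/(cμ) < 1
ρ = 13.1/(1 × 3.4) = 13.1/3.40 = 3.8529
Since 3.8529 ≥ 1, the system is UNSTABLE.
Queue grows without bound. Need μ > λ = 13.1.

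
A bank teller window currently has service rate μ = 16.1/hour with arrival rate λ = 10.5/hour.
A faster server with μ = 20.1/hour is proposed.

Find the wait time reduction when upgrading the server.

System 1: ρ₁ = 10.5/16.1 = 0.6522, W₁ = 1/(16.1-10.5) = 0.178571
System 2: ρ₂ = 10.5/20.1 = 0.5224, W₂ = 1/(20.1-10.5) = 0.104167
Improvement: (W₁-W₂)/W₁ = (0.178571-0.104167)/0.178571 = 41.67%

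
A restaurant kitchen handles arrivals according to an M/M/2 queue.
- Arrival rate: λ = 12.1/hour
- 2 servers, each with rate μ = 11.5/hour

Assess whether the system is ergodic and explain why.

Stability requires ρ = λ/(cμ) < 1
ρ = 12.1/(2 × 11.5) = 12.1/23.00 = 0.5261
Since 0.5261 < 1, the system is STABLE.
The servers are busy 52.61% of the time.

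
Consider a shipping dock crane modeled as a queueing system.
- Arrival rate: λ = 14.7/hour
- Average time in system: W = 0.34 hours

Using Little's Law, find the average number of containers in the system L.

Little's Law: L = λW
L = 14.7 × 0.34 = 4.9980 containers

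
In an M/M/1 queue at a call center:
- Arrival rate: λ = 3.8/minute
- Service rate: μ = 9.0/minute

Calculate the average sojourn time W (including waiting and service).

First, compute utilization: ρ = λ/μ = 3.8/9.0 = 0.4222
For M/M/1: W = 1/(μ-λ)
W = 1/(9.0-3.8) = 1/5.20
W = 0.1923 minutes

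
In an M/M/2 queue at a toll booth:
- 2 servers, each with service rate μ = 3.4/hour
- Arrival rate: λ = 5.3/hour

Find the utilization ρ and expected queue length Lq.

Traffic intensity: ρ = λ/(cμ) = 5.3/(2×3.4) = 0.7794
Since ρ = 0.7794 < 1, system is stable.
Offered load a = λ/μ = cρ = 5.3/3.4 = 1.5588
P₀ = [ Σₙ₌₀^1 aⁿ/n! + a^2/(2!(1-ρ)) ]⁻¹
Σ = a^0/0! + a^1/1! = 1.0000 + 1.5588 = 2.5588
a^2/(2!(1-ρ)) = 2.42993/(2 × 0.220588) = 5.5078
P₀ = 1/(2.5588 + 5.5078) = 0.1240
Lq = P₀·a^2·ρ / (2!(1-ρ)²) = 0.123967 × 2.42993 × 0.779412 / (2 × 0.0486592) = 2.4125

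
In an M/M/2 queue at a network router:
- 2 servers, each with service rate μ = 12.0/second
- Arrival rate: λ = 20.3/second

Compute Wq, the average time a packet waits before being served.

Traffic intensity: ρ = λ/(cμ) = 20.3/(2×12.0) = 0.8458
Since ρ = 0.8458 < 1, system is stable.
Offered load a = λ/μ = cρ = 20.3/12.0 = 1.6917
P₀ = [ Σₙ₌₀^1 aⁿ/n! + a^2/(2!(1-ρ)) ]⁻¹
Σ = a^0/0! + a^1/1! = 1.0000 + 1.6917 = 2.6917
a^2/(2!(1-ρ)) = 2.86174/(2 × 0.154167) = 9.2813
P₀ = 1/(2.6917 + 9.2813) = 0.08352
Lq = P₀·a^2·ρ / (2!(1-ρ)²) = 0.0835214 × 2.86174 × 0.845833 / (2 × 0.0237674) = 4.2531
Wq = Lq/λ = 4.2531/20.3 = 0.2095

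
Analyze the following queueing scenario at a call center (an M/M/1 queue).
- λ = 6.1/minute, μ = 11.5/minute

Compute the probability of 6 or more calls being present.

ρ = λ/μ = 6.1/11.5 = 0.53043
P(N ≥ n) = ρⁿ
P(N ≥ 6) = 0.53043^6
P(N ≥ 6) = 0.02227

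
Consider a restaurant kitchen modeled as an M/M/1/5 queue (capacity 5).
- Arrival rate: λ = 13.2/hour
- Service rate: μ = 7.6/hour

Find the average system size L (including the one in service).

ρ = λ/μ = 13.2/7.6 = 1.73684
P₀ = (1-ρ)/(1-ρ^(K+1)) = (1-1.73684)/(1-1.73684^6) = -0.7368/-26.4510 = 0.02786
P_K = P₀×ρ^K = 0.02786 × 1.73684^5 = 0.02786 × 15.8052 = 0.4403
L = ρ[1 - (K+1)ρ^K + Kρ^(K+1)] / [(1-ρ)(1-ρ^(K+1))]
L = 1.73684 × (1 - 6×15.8052 + 5×27.4510) / ((1 - 1.73684) × (1 - 27.4510)) = 3.8697 orders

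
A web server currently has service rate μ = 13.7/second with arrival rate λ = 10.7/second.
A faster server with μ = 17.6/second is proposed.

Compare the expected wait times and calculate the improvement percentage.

System 1: ρ₁ = 10.7/13.7 = 0.7810, W₁ = 1/(13.7-10.7) = 0.33333
System 2: ρ₂ = 10.7/17.6 = 0.6080, W₂ = 1/(17.6-10.7) = 0.14493
Improvement: (W₁-W₂)/W₁ = (0.33333-0.14493)/0.33333 = 56.52%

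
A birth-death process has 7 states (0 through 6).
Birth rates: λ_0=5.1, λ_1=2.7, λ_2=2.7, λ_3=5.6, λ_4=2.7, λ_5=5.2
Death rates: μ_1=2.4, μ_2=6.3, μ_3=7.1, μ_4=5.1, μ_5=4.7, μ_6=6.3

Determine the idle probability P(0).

Ratios P(n)/P(0) = (λ₀···λₙ₋₁)/(μ₁···μₙ):
P(1)/P(0) = (5.1)/(2.4) = 2.1250
P(2)/P(0) = (5.1×2.7)/(2.4×6.3) = 0.9107
P(3)/P(0) = (5.1×2.7×2.7)/(2.4×6.3×7.1) = 0.3463
P(4)/P(0) = (5.1×2.7×2.7×5.6)/(2.4×6.3×7.1×5.1) = 0.3803
P(5)/P(0) = (5.1×2.7×2.7×5.6×2.7)/(2.4×6.3×7.1×5.1×4.7) = 0.2185
P(6)/P(0) = (5.1×2.7×2.7×5.6×2.7×5.2)/(2.4×6.3×7.1×5.1×4.7×6.3) = 0.1803

Normalization: ∑ P(n) = 1
P(0) × (1.0000 + 2.1250 + 0.9107 + 0.3463 + 0.3803 + 0.2185 + 0.1803) = 1
P(0) × 5.1611 = 1
P(0) = 1/5.1611 = 0.1938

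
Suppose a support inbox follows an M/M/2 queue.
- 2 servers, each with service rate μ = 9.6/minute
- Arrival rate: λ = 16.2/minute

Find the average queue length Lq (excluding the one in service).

Traffic intensity: ρ = λ/(cμ) = 16.2/(2×9.6) = 0.8438
Since ρ = 0.8438 < 1, system is stable.
Offered load a = λ/μ = cρ = 16.2/9.6 = 1.6875
P₀ = [ Σₙ₌₀^1 aⁿ/n! + a^2/(2!(1-ρ)) ]⁻¹
Σ = a^0/0! + a^1/1! = 1.0000 + 1.6875 = 2.6875
a^2/(2!(1-ρ)) = 2.84766/(2 × 0.156250) = 9.1125
P₀ = 1/(2.6875 + 9.1125) = 0.08475
Lq = P₀·a^2·ρ / (2!(1-ρ)²) = 0.0847458 × 2.84766 × 0.843750 / (2 × 0.0244141) = 4.1701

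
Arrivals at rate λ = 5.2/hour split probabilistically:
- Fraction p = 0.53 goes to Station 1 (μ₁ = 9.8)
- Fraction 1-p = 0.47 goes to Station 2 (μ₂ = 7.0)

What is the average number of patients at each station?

Effective rates: λ₁ = 5.2×0.53 = 2.756, λ₂ = 5.2×0.47 = 2.444
Station 1: ρ₁ = 2.756/9.8 = 0.281224, L₁ = ρ₁/(1-ρ₁) = 0.281224/(1-0.281224) = 0.3913
Station 2: ρ₂ = 2.444/7.0 = 0.34914, L₂ = ρ₂/(1-ρ₂) = 0.34914/(1-0.34914) = 0.5364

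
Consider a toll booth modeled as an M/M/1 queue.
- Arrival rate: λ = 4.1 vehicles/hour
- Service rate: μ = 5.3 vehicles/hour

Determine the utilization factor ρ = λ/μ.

Server utilization: ρ = λ/μ
ρ = 4.1/5.3 = 0.7736
The server is busy 77.36% of the time.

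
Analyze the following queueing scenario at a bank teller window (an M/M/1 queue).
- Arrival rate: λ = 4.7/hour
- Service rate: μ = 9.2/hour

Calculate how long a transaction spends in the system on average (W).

First, compute utilization: ρ = λ/μ = 4.7/9.2 = 0.5109
For M/M/1: W = 1/(μ-λ)
W = 1/(9.2-4.7) = 1/4.50
W = 0.2222 hours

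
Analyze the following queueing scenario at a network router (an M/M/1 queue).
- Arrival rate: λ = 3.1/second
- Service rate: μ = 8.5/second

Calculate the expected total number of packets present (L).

ρ = λ/μ = 3.1/8.5 = 0.3647
For M/M/1: L = λ/(μ-λ)
L = 3.1/(8.5-3.1) = 3.1/5.40
L = 0.5741 packets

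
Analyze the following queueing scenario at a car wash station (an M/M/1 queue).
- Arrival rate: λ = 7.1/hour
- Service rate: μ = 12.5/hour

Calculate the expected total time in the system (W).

First, compute utilization: ρ = λ/μ = 7.1/12.5 = 0.5680
For M/M/1: W = 1/(μ-λ)
W = 1/(12.5-7.1) = 1/5.40
W = 0.1852 hours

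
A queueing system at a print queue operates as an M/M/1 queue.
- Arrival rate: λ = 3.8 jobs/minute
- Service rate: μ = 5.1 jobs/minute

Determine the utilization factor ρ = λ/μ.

Server utilization: ρ = λ/μ
ρ = 3.8/5.1 = 0.7451
The server is busy 74.51% of the time.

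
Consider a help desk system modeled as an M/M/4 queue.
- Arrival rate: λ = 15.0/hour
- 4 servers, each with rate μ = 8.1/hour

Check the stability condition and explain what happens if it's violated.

Stability requires ρ = λ/(cμ) < 1
ρ = 15.0/(4 × 8.1) = 15.0/32.40 = 0.4630
Since 0.4630 < 1, the system is STABLE.
The servers are busy 46.30% of the time.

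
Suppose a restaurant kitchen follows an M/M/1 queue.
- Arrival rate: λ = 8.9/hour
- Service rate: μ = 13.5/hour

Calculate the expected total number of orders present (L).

ρ = λ/μ = 8.9/13.5 = 0.6593
For M/M/1: L = λ/(μ-λ)
L = 8.9/(13.5-8.9) = 8.9/4.60
L = 1.9348 orders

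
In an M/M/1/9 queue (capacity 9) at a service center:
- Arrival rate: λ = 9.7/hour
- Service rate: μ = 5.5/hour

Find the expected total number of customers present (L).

ρ = λ/μ = 9.7/5.5 = 1.7636
P₀ = (1-ρ)/(1-ρ^(K+1)) = (1-1.7636)/(1-1.7636^10) = -0.7636/-290.0723 = 0.002632
P_K = P₀×ρ^K = 0.0026324 × 1.7636^9 = 0.0026324 × 165.0444 = 0.4345
L = ρ[1 - (K+1)ρ^K + Kρ^(K+1)] / [(1-ρ)(1-ρ^(K+1))]
L = 1.7636 × (1 - 10×165.0444 + 9×291.0723) / ((1 - 1.7636) × (1 - 291.0723)) = 7.7249 customers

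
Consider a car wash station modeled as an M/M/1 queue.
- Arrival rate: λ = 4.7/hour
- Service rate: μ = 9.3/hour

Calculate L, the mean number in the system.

ρ = λ/μ = 4.7/9.3 = 0.5054
For M/M/1: L = λ/(μ-λ)
L = 4.7/(9.3-4.7) = 4.7/4.60
L = 1.0217 cars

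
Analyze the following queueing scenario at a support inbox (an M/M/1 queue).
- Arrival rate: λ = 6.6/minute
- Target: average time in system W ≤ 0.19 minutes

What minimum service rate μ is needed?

For M/M/1: W = 1/(μ-λ)
Need W ≤ 0.19, so 1/(μ-λ) ≤ 0.19
μ - λ ≥ 1/0.19 = 5.2632
μ ≥ 6.6 + 5.2632 = 11.8632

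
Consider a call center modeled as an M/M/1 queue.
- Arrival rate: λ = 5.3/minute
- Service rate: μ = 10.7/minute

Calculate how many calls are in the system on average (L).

ρ = λ/μ = 5.3/10.7 = 0.4953
For M/M/1: L = λ/(μ-λ)
L = 5.3/(10.7-5.3) = 5.3/5.40
L = 0.9815 calls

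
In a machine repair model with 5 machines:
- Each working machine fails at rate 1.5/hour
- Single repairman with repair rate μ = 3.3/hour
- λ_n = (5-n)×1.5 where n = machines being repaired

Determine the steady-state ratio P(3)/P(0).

P(3)/P(0) = ∏_{i=0}^{3-1} λ_i/μ_{i+1}
= (5-0)×1.5/3.3 × (5-1)×1.5/3.3 × (5-2)×1.5/3.3
= 5.6349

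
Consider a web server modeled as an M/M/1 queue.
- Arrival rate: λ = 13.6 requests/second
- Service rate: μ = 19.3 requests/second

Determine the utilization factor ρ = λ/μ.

Server utilization: ρ = λ/μ
ρ = 13.6/19.3 = 0.7047
The server is busy 70.47% of the time.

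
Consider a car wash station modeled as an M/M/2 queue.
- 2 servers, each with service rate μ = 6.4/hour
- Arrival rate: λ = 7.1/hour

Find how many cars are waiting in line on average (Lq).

Traffic intensity: ρ = λ/(cμ) = 7.1/(2×6.4) = 0.5547
Since ρ = 0.5547 < 1, system is stable.
Offered load a = λ/μ = cρ = 7.1/6.4 = 1.1094
P₀ = [ Σₙ₌₀^1 aⁿ/n! + a^2/(2!(1-ρ)) ]⁻¹
Σ = a^0/0! + a^1/1! = 1.0000 + 1.1094 = 2.1094
a^2/(2!(1-ρ)) = 1.2307/(2 × 0.4453) = 1.3819
P₀ = 1/(2.1094 + 1.3819) = 0.2864
Lq = P₀·a^2·ρ / (2!(1-ρ)²) = 0.2864 × 1.2307 × 0.5547 / (2 × 0.1983) = 0.4930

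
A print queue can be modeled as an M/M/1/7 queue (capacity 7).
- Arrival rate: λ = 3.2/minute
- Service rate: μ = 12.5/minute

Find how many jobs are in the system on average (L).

ρ = λ/μ = 3.2/12.5 = 0.2560
P₀ = (1-ρ)/(1-ρ^(K+1)) = (1-0.2560)/(1-0.2560^8) = 0.7440/1.0000 = 0.7440
P_K = P₀×ρ^K = 0.7440 × 0.2560^7 = 0.7440 × 0.00007206 = 0.00005361
L = ρ[1 - (K+1)ρ^K + Kρ^(K+1)] / [(1-ρ)(1-ρ^(K+1))]
L = 0.2560 × (1 - 8×0.00007206 + 7×0.00001845) / ((1 - 0.2560) × (1 - 0.00001845)) = 0.3439 jobs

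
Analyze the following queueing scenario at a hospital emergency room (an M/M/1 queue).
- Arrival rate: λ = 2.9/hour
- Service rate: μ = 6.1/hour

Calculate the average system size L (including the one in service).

ρ = λ/μ = 2.9/6.1 = 0.4754
For M/M/1: L = λ/(μ-λ)
L = 2.9/(6.1-2.9) = 2.9/3.20
L = 0.9062 patients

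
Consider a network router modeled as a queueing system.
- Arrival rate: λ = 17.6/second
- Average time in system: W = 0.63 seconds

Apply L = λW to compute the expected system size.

Little's Law: L = λW
L = 17.6 × 0.63 = 11.0880 packets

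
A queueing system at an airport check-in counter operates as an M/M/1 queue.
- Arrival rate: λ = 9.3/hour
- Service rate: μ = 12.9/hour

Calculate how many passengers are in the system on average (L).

ρ = λ/μ = 9.3/12.9 = 0.7209
For M/M/1: L = λ/(μ-λ)
L = 9.3/(12.9-9.3) = 9.3/3.60
L = 2.5833 passengers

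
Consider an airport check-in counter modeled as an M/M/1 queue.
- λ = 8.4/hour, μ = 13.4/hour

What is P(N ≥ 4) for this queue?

ρ = λ/μ = 8.4/13.4 = 0.62687
P(N ≥ n) = ρⁿ
P(N ≥ 4) = 0.62687^4
P(N ≥ 4) = 0.1544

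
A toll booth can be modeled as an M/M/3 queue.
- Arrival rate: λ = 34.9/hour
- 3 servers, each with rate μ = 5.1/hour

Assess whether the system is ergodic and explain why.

Stability requires ρ = λ/(cμ) < 1
ρ = 34.9/(3 × 5.1) = 34.9/15.30 = 2.2810
Since 2.2810 ≥ 1, the system is UNSTABLE.
Need c > λ/μ = 34.9/5.1 = 6.84.
Minimum servers needed: c = 7.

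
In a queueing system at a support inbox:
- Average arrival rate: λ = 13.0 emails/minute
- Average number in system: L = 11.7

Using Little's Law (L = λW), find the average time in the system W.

Little's Law: L = λW, so W = L/λ
W = 11.7/13.0 = 0.9000 minutes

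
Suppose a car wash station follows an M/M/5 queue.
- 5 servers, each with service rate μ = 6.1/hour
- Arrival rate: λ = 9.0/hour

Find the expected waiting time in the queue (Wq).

Traffic intensity: ρ = λ/(cμ) = 9.0/(5×6.1) = 0.2951
Since ρ = 0.2951 < 1, system is stable.
Offered load a = λ/μ = cρ = 9.0/6.1 = 1.4754
P₀ = [ Σₙ₌₀^4 aⁿ/n! + a^5/(5!(1-ρ)) ]⁻¹
Σ = a^0/0! + a^1/1! + a^2/2! + a^3/3! + a^4/4! = 1.00000 + 1.47541 + 1.08842 + 0.535287 + 0.197442 = 4.2966
a^5/(5!(1-ρ)) = 6.9914/(120 × 0.7049) = 0.08265
P₀ = 1/(4.29656 + 0.0826501) = 0.2284
Lq = P₀·a^5·ρ / (5!(1-ρ)²) = 0.22835 × 6.9914 × 0.29508 / (120 × 0.49691) = 0.007900
Wq = Lq/λ = 0.007900/9.0 = 0.0008778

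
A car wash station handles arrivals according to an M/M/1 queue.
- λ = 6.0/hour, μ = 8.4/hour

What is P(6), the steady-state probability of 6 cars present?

ρ = λ/μ = 6.0/8.4 = 0.7143
P(n) = (1-ρ)ρⁿ
P(6) = (1-0.7143) × 0.7143^6
P(6) = 0.28570 × 0.13283
P(6) = 0.03795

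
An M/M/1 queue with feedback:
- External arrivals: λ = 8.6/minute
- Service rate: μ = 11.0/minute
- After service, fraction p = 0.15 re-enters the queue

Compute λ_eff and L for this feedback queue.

Effective arrival rate: λ_eff = λ/(1-p) = 8.6/(1-0.15) = 8.6/0.85 = 10.11765
ρ = λ_eff/μ = 10.11765/11.0 = 0.919786
L = ρ/(1-ρ) = 0.919786/(1-0.919786) = 11.4667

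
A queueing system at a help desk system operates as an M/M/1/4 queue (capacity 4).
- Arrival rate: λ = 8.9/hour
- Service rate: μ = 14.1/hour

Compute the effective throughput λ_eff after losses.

ρ = λ/μ = 8.9/14.1 = 0.6312
P₀ = (1-ρ)/(1-ρ^(K+1)) = (1-0.6312)/(1-0.6312^5) = 0.3688/0.8998 = 0.4099
P_K = P₀×ρ^K = 0.40987 × 0.6312^4 = 0.40987 × 0.15873 = 0.06506
λ_eff = λ(1-P_K) = 8.9 × (1 - 0.06506) = 8.9 × 0.93494 = 8.3210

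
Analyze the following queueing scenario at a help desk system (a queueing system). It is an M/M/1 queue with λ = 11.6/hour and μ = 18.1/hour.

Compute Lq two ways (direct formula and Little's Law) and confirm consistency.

Method 1 (direct): Lq = λ²/(μ(μ-λ)) = 134.56/(18.1 × 6.50) = 1.1437

Method 2 (Little's Law):
W = 1/(μ-λ) = 1/6.50 = 0.1538462
Wq = W - 1/μ = 0.1538462 - 0.05524862 = 0.098598
Lq = λWq = 11.6 × 0.098598 = 1.1437 ✔ (matches Method 1)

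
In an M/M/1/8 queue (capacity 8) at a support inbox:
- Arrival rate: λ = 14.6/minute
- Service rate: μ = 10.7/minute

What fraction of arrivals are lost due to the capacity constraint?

ρ = λ/μ = 14.6/10.7 = 1.364486
P₀ = (1-ρ)/(1-ρ^(K+1)) = (1-1.364486)/(1-1.364486^9) = -0.3645/-15.3954 = 0.02368
P_K = P₀×ρ^K = 0.02368 × 1.364486^8 = 0.02368 × 12.0158 = 0.2845
Blocking probability = 28.45%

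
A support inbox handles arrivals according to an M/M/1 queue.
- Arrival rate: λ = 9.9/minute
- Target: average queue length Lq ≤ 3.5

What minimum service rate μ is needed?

For M/M/1: Lq = λ²/(μ(μ-λ))
Need Lq ≤ 3.5, i.e. μ(μ-λ) ≥ λ²/3.5
μ² - 9.9μ - 98.01/3.5 ≥ 0  →  μ² - 9.9μ - 28.00286 ≥ 0
Quadratic formula (positive root): μ = [λ + √(λ² + 4×28.00286)]/2
Discriminant: 98.01 + 4×28.00286 = 210.0214, √210.0214 = 14.49212
μ ≥ (9.9 + 14.49212)/2 = 12.1961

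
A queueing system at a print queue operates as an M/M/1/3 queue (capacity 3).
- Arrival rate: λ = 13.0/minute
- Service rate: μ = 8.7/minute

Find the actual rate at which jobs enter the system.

ρ = λ/μ = 13.0/8.7 = 1.49425
P₀ = (1-ρ)/(1-ρ^(K+1)) = (1-1.49425)/(1-1.49425^4) = -0.4943/-3.9853 = 0.1240
P_K = P₀×ρ^K = 0.12402 × 1.49425^3 = 0.12402 × 3.3363 = 0.4138
λ_eff = λ(1-P_K) = 13.0 × (1 - 0.413765) = 13.0 × 0.586235 = 7.6211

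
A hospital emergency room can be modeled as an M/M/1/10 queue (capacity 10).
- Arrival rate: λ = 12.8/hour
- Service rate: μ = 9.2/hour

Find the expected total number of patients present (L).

ρ = λ/μ = 12.8/9.2 = 1.3913043
P₀ = (1-ρ)/(1-ρ^(K+1)) = (1-1.3913043)/(1-1.3913043^11) = -0.3913/-36.8132 = 0.01063
P_K = P₀×ρ^K = 0.01063 × 1.3913043^10 = 0.01063 × 27.1782 = 0.2889
L = ρ[1 - (K+1)ρ^K + Kρ^(K+1)] / [(1-ρ)(1-ρ^(K+1))]
L = 1.3913043 × (1 - 11×27.1782 + 10×37.8132) / ((1 - 1.3913043) × (1 - 37.8132)) = 7.7433 patients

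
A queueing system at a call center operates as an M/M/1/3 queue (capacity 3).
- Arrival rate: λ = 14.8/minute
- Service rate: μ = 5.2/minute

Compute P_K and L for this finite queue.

ρ = λ/μ = 14.8/5.2 = 2.8462
P₀ = (1-ρ)/(1-ρ^(K+1)) = (1-2.8462)/(1-2.8462^4) = -1.8462/-64.6238 = 0.02857
P_K = P₀×ρ^K = 0.02857 × 2.8462^3 = 0.02857 × 23.0567 = 0.6587
Blocking probability P_3 = 0.6587 (65.87%)
L = ρ[1 - (K+1)ρ^K + Kρ^(K+1)] / [(1-ρ)(1-ρ^(K+1))]
L = 2.8462 × (1 - 4×23.0567 + 3×65.6238) / ((1 - 2.8462) × (1 - 65.6238)) = 2.5202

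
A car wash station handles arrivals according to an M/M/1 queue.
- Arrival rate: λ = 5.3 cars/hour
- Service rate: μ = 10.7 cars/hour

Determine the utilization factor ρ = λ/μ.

Server utilization: ρ = λ/μ
ρ = 5.3/10.7 = 0.4953
The server is busy 49.53% of the time.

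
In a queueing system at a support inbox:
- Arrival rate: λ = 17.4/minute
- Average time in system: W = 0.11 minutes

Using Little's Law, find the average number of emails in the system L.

Little's Law: L = λW
L = 17.4 × 0.11 = 1.9140 emails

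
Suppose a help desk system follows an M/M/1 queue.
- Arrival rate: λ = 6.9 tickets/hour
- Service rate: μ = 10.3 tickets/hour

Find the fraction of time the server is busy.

Server utilization: ρ = λ/μ
ρ = 6.9/10.3 = 0.6699
The server is busy 66.99% of the time.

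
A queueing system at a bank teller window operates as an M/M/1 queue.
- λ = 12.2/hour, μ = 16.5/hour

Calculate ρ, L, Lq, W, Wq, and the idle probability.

Step 1: ρ = λ/μ = 12.2/16.5 = 0.7394
Step 2: L = λ/(μ-λ) = 12.2/4.30 = 2.8372
Step 3: Lq = λ²/(μ(μ-λ)) = 148.84/(16.5×4.30) = 2.0978
Step 4: W = 1/(μ-λ) = 1/4.30 = 0.23256
Step 5: Wq = λ/(μ(μ-λ)) = 12.2/(16.5×4.30) = 0.1720
Step 6: P(0) = 1-ρ = 0.2606
Verify: L = λW = 12.2×0.23256 = 2.8372 ✔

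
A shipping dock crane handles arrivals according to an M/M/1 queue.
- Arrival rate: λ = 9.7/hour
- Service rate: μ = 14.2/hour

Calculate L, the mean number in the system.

ρ = λ/μ = 9.7/14.2 = 0.6831
For M/M/1: L = λ/(μ-λ)
L = 9.7/(14.2-9.7) = 9.7/4.50
L = 2.1556 containers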